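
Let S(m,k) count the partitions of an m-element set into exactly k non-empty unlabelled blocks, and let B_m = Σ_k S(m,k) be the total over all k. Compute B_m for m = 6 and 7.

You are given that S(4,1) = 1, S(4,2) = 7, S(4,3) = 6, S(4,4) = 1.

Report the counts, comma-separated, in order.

[5] T[5,1]:1*1+0=1 · T[5,2]:2*7+1=15 · T[5,3]:3*6+7=25 · T[5,4]:4*1+6=10 · T[5,5]:5*0+1=1
[6] T[6,1]:1*1+0=1 · T[6,2]:2*15+1=31 · T[6,3]:3*25+15=90 · T[6,4]:4*10+25=65 · T[6,5]:5*1+10=15 · T[6,6]:6*0+1=1
[7] T[7,1]:1*1+0=1 · T[7,2]:2*31+1=63 · T[7,3]:3*90+31=301 · T[7,4]:4*65+90=350 · T[7,5]:5*15+65=140 · T[7,6]:6*1+15=21 · T[7,7]:7*0+1=1
B_6 = ΣS(6,k) = 1+31+90+65+15+1 = 203
B_7 = ΣS(7,k) = 1+63+301+350+140+21+1 = 877

203, 877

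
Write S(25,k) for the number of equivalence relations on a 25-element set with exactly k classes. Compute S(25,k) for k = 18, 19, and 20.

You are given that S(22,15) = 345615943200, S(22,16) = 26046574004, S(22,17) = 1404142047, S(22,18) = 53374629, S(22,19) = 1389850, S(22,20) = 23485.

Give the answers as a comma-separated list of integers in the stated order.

3275678594925, 166218969675, 6220194750

r23: T_23,16=16×26046574004+345615943200=762361127264; T_23,17=17×1404142047+26046574004=49916988803; T_23,18=18×53374629+1404142047=2364885369; T_23,19=19×1389850+53374629=79781779; T_23,20=20×23485+1389850=1859550
r24: T_24,17=17×49916988803+762361127264=1610949936915; T_24,18=18×2364885369+49916988803=92484925445; T_24,19=19×79781779+2364885369=3880739170; T_24,20=20×1859550+79781779=116972779
r25: T_25,18=18×92484925445+1610949936915=3275678594925; T_25,19=19×3880739170+92484925445=166218969675; T_25,20=20×116972779+3880739170=6220194750
Read S(25,18) = 3275678594925, S(25,19) = 166218969675, S(25,20) = 6220194750.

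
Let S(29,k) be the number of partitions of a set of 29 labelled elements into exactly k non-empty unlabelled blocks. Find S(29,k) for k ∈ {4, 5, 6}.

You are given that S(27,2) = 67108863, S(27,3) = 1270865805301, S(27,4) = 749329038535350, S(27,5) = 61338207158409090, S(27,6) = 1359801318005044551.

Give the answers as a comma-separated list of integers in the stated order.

[28] T[28,3]:3*1270865805301+67108863=3812664524766 · T[28,4]:4*749329038535350+1270865805301=2998587019946701 · T[28,5]:5*61338207158409090+749329038535350=307440364830580800 · T[28,6]:6*1359801318005044551+61338207158409090=8220146115188676396
[29] T[29,4]:4*2998587019946701+3812664524766=11998160744311570 · T[29,5]:5*307440364830580800+2998587019946701=1540200411172850701 · T[29,6]:6*8220146115188676396+307440364830580800=49628317055962639176
Read S(29,4) = 11998160744311570, S(29,5) = 1540200411172850701, S(29,6) = 49628317055962639176.

11998160744311570, 1540200411172850701, 49628317055962639176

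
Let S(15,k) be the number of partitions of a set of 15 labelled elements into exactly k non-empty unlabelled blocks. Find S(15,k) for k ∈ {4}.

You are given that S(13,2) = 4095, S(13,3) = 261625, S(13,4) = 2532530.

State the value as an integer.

42355950

[14] T[14,3]:3*261625+4095=788970 · T[14,4]:4*2532530+261625=10391745
[15] T[15,4]:4*10391745+788970=42355950
Read S(15,4) = 42355950.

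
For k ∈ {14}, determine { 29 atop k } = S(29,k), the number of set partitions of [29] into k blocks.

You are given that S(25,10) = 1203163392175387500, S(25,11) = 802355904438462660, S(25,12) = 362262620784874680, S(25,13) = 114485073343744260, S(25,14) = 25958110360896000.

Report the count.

2534474684137526739000

r26: T_26,11=11×802355904438462660+1203163392175387500=10029078340998476760; T_26,12=12×362262620784874680+802355904438462660=5149507353856958820; T_26,13=13×114485073343744260+362262620784874680=1850568574253550060; T_26,14=14×25958110360896000+114485073343744260=477898618396288260
r27: T_27,12=12×5149507353856958820+10029078340998476760=71823166587281982600; T_27,13=13×1850568574253550060+5149507353856958820=29206898819153109600; T_27,14=14×477898618396288260+1850568574253550060=8541149231801585700
r28: T_28,13=13×29206898819153109600+71823166587281982600=451512851236272407400; T_28,14=14×8541149231801585700+29206898819153109600=148782988064375309400
r29: T_29,14=14×148782988064375309400+451512851236272407400=2534474684137526739000
Read S(29,14) = 2534474684137526739000.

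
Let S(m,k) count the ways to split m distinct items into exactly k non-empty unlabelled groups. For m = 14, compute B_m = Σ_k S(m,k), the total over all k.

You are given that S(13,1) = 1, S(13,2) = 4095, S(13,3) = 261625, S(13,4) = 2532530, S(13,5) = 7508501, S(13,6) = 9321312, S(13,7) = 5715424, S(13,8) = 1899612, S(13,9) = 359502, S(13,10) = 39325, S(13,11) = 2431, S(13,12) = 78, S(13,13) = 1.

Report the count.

190899322

@14  (14,1):1·1+0→1, (14,2):4095·2+1→8191, (14,3):261625·3+4095→788970, (14,4):2532530·4+261625→10391745, (14,5):7508501·5+2532530→40075035, (14,6):9321312·6+7508501→63436373, (14,7):5715424·7+9321312→49329280, (14,8):1899612·8+5715424→20912320, (14,9):359502·9+1899612→5135130, (14,10):39325·10+359502→752752, (14,11):2431·11+39325→66066, (14,12):78·12+2431→3367, (14,13):1·13+78→91, (14,14):0·14+1→1
B_14 = ΣS(14,k) = 1+8191+788970+10391745+40075035+63436373+49329280+20912320+5135130+752752+66066+3367+91+1 = 190899322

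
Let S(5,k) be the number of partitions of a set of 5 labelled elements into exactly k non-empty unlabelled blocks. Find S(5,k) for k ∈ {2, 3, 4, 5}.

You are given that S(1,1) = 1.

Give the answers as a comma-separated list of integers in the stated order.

15, 25, 10, 1

r2: T_2,1=1×1+0=1; T_2,2=2×0+1=1
r3: T_3,1=1×1+0=1; T_3,2=2×1+1=3; T_3,3=3×0+1=1
r4: T_4,1=1×1+0=1; T_4,2=2×3+1=7; T_4,3=3×1+3=6; T_4,4=4×0+1=1
r5: T_5,2=2×7+1=15; T_5,3=3×6+7=25; T_5,4=4×1+6=10; T_5,5=5×0+1=1
Read S(5,2) = 15, S(5,3) = 25, S(5,4) = 10, S(5,5) = 1.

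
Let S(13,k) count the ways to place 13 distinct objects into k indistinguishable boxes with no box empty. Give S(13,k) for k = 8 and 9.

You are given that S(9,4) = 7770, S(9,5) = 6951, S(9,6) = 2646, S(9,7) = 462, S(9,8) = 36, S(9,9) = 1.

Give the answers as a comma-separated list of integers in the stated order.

[10] T[10,5]:5*6951+7770=42525 · T[10,6]:6*2646+6951=22827 · T[10,7]:7*462+2646=5880 · T[10,8]:8*36+462=750 · T[10,9]:9*1+36=45
[11] T[11,6]:6*22827+42525=179487 · T[11,7]:7*5880+22827=63987 · T[11,8]:8*750+5880=11880 · T[11,9]:9*45+750=1155
[12] T[12,7]:7*63987+179487=627396 · T[12,8]:8*11880+63987=159027 · T[12,9]:9*1155+11880=22275
[13] T[13,8]:8*159027+627396=1899612 · T[13,9]:9*22275+159027=359502
Read S(13,8) = 1899612, S(13,9) = 359502.

1899612, 359502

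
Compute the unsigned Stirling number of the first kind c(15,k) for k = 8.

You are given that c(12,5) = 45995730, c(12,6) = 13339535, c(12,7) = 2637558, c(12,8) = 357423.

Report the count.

2681453775

[13] T[13,6]:12*13339535+45995730=206070150 · T[13,7]:12*2637558+13339535=44990231 · T[13,8]:12*357423+2637558=6926634
[14] T[14,7]:13*44990231+206070150=790943153 · T[14,8]:13*6926634+44990231=135036473
[15] T[15,8]:14*135036473+790943153=2681453775
Read c(15,8) = 2681453775.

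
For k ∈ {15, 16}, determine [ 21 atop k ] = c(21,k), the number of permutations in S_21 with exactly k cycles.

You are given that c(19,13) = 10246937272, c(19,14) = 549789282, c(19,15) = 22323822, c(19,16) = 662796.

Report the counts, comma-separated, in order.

40171771630, 1672280820

@20  (20,14):549789282·19+10246937272→20692933630, (20,15):22323822·19+549789282→973941900, (20,16):662796·19+22323822→34916946
@21  (21,15):973941900·20+20692933630→40171771630, (21,16):34916946·20+973941900→1672280820
Read c(21,15) = 40171771630, c(21,16) = 1672280820.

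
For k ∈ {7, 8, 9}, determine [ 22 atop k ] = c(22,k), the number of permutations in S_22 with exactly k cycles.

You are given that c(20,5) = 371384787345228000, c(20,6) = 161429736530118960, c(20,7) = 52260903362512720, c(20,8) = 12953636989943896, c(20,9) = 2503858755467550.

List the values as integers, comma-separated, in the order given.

@21  (21,6):161429736530118960·20+371384787345228000→3599979517947607200, (21,7):52260903362512720·20+161429736530118960→1206647803780373360, (21,8):12953636989943896·20+52260903362512720→311333643161390640, (21,9):2503858755467550·20+12953636989943896→63030812099294896
@22  (22,7):1206647803780373360·21+3599979517947607200→28939583397335447760, (22,8):311333643161390640·21+1206647803780373360→7744654310169576800, (22,9):63030812099294896·21+311333643161390640→1634980697246583456
Read c(22,7) = 28939583397335447760, c(22,8) = 7744654310169576800, c(22,9) = 1634980697246583456.

28939583397335447760, 7744654310169576800, 1634980697246583456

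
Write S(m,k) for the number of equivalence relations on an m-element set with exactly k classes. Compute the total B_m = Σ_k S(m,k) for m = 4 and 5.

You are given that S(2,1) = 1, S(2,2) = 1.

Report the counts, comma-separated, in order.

[3] T[3,1]:1*1+0=1 · T[3,2]:2*1+1=3 · T[3,3]:3*0+1=1
[4] T[4,1]:1*1+0=1 · T[4,2]:2*3+1=7 · T[4,3]:3*1+3=6 · T[4,4]:4*0+1=1
[5] T[5,1]:1*1+0=1 · T[5,2]:2*7+1=15 · T[5,3]:3*6+7=25 · T[5,4]:4*1+6=10 · T[5,5]:5*0+1=1
B_4 = ΣS(4,k) = 1+7+6+1 = 15
B_5 = ΣS(5,k) = 1+15+25+10+1 = 52

15, 52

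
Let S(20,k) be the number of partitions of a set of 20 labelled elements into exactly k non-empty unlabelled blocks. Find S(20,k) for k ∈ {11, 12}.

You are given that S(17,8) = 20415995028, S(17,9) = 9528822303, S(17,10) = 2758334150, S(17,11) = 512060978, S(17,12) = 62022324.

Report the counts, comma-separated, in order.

i=18: T(18,9)=20415995028+9·9528822303=106175395755 | T(18,10)=9528822303+10·2758334150=37112163803 | T(18,11)=2758334150+11·512060978=8391004908 | T(18,12)=512060978+12·62022324=1256328866
i=19: T(19,10)=106175395755+10·37112163803=477297033785 | T(19,11)=37112163803+11·8391004908=129413217791 | T(19,12)=8391004908+12·1256328866=23466951300
i=20: T(20,11)=477297033785+11·129413217791=1900842429486 | T(20,12)=129413217791+12·23466951300=411016633391
Read S(20,11) = 1900842429486, S(20,12) = 411016633391.

1900842429486, 411016633391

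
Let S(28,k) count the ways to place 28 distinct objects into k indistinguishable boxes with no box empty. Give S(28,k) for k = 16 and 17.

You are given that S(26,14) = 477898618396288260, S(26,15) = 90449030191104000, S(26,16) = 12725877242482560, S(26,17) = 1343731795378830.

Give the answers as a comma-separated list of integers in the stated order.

[27] T[27,15]:15*90449030191104000+477898618396288260=1834634071262848260 · T[27,16]:16*12725877242482560+90449030191104000=294063066070824960 · T[27,17]:17*1343731795378830+12725877242482560=35569317763922670
[28] T[28,16]:16*294063066070824960+1834634071262848260=6539643128396047620 · T[28,17]:17*35569317763922670+294063066070824960=898741468057510350
Read S(28,16) = 6539643128396047620, S(28,17) = 898741468057510350.

6539643128396047620, 898741468057510350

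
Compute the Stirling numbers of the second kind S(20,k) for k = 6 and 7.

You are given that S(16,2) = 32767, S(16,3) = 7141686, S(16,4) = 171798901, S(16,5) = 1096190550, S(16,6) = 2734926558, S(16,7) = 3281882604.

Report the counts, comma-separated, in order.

row 17: T[17][3]=3·7141686+32767=21457825  T[17][4]=4·171798901+7141686=694337290  T[17][5]=5·1096190550+171798901=5652751651  T[17][6]=6·2734926558+1096190550=17505749898  T[17][7]=7·3281882604+2734926558=25708104786
row 18: T[18][4]=4·694337290+21457825=2798806985  T[18][5]=5·5652751651+694337290=28958095545  T[18][6]=6·17505749898+5652751651=110687251039  T[18][7]=7·25708104786+17505749898=197462483400
row 19: T[19][5]=5·28958095545+2798806985=147589284710  T[19][6]=6·110687251039+28958095545=693081601779  T[19][7]=7·197462483400+110687251039=1492924634839
row 20: T[20][6]=6·693081601779+147589284710=4306078895384  T[20][7]=7·1492924634839+693081601779=11143554045652
Read S(20,6) = 4306078895384, S(20,7) = 11143554045652.

4306078895384, 11143554045652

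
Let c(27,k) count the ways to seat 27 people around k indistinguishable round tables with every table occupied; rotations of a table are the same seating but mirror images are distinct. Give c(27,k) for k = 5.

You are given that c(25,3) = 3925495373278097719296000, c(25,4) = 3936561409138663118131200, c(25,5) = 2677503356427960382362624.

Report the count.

[26] T[26,4]:25*3936561409138663118131200+3925495373278097719296000=102339530601744675672576000 · T[26,5]:25*2677503356427960382362624+3936561409138663118131200=70874145319837672677196800
[27] T[27,5]:26*70874145319837672677196800+102339530601744675672576000=1945067308917524165279692800
Read c(27,5) = 1945067308917524165279692800.

1945067308917524165279692800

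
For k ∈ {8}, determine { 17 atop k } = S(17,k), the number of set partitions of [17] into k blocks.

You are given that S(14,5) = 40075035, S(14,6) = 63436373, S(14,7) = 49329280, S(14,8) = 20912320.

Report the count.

20415995028

[15] T[15,6]:6*63436373+40075035=420693273 · T[15,7]:7*49329280+63436373=408741333 · T[15,8]:8*20912320+49329280=216627840
[16] T[16,7]:7*408741333+420693273=3281882604 · T[16,8]:8*216627840+408741333=2141764053
[17] T[17,8]:8*2141764053+3281882604=20415995028
Read S(17,8) = 20415995028.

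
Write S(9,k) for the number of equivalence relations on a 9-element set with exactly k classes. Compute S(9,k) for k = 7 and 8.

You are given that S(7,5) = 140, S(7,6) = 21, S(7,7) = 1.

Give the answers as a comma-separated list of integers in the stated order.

462, 36

@8  (8,6):21·6+140→266, (8,7):1·7+21→28, (8,8):0·8+1→1
@9  (9,7):28·7+266→462, (9,8):1·8+28→36
Read S(9,7) = 462, S(9,8) = 36.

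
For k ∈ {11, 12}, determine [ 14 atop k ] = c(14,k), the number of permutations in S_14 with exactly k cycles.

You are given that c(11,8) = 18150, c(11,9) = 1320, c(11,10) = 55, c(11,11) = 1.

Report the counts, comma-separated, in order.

i=12: T(12,9)=18150+11·1320=32670 | T(12,10)=1320+11·55=1925 | T(12,11)=55+11·1=66 | T(12,12)=1+11·0=1
i=13: T(13,10)=32670+12·1925=55770 | T(13,11)=1925+12·66=2717 | T(13,12)=66+12·1=78
i=14: T(14,11)=55770+13·2717=91091 | T(14,12)=2717+13·78=3731
Read c(14,11) = 91091, c(14,12) = 3731.

91091, 3731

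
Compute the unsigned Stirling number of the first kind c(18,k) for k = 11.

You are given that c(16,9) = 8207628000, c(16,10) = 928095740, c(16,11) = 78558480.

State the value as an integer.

[17] T[17,10]:16*928095740+8207628000=23057159840 · T[17,11]:16*78558480+928095740=2185031420
[18] T[18,11]:17*2185031420+23057159840=60202693980
Read c(18,11) = 60202693980.

60202693980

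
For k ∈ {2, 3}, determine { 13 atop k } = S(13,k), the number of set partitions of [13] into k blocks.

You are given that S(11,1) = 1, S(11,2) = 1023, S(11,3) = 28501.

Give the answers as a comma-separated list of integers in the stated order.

@12  (12,1):1·1+0→1, (12,2):1023·2+1→2047, (12,3):28501·3+1023→86526
@13  (13,2):2047·2+1→4095, (13,3):86526·3+2047→261625
Read S(13,2) = 4095, S(13,3) = 261625.

4095, 261625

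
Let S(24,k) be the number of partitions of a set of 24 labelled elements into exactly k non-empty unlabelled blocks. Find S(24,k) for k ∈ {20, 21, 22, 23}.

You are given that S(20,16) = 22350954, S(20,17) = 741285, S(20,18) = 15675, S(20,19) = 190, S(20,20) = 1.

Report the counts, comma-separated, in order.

@21  (21,17):741285·17+22350954→34952799, (21,18):15675·18+741285→1023435, (21,19):190·19+15675→19285, (21,20):1·20+190→210, (21,21):0·21+1→1
@22  (22,18):1023435·18+34952799→53374629, (22,19):19285·19+1023435→1389850, (22,20):210·20+19285→23485, (22,21):1·21+210→231, (22,22):0·22+1→1
@23  (23,19):1389850·19+53374629→79781779, (23,20):23485·20+1389850→1859550, (23,21):231·21+23485→28336, (23,22):1·22+231→253, (23,23):0·23+1→1
@24  (24,20):1859550·20+79781779→116972779, (24,21):28336·21+1859550→2454606, (24,22):253·22+28336→33902, (24,23):1·23+253→276
Read S(24,20) = 116972779, S(24,21) = 2454606, S(24,22) = 33902, S(24,23) = 276.

116972779, 2454606, 33902, 276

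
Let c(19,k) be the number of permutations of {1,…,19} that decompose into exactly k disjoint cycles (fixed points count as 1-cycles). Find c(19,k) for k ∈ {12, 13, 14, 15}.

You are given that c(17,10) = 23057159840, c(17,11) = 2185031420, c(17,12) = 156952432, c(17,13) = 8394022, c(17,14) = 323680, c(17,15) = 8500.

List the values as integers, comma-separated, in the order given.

147560703732, 10246937272, 549789282, 22323822

row 18: T[18][11]=17·2185031420+23057159840=60202693980  T[18][12]=17·156952432+2185031420=4853222764  T[18][13]=17·8394022+156952432=299650806  T[18][14]=17·323680+8394022=13896582  T[18][15]=17·8500+323680=468180
row 19: T[19][12]=18·4853222764+60202693980=147560703732  T[19][13]=18·299650806+4853222764=10246937272  T[19][14]=18·13896582+299650806=549789282  T[19][15]=18·468180+13896582=22323822
Read c(19,12) = 147560703732, c(19,13) = 10246937272, c(19,14) = 549789282, c(19,15) = 22323822.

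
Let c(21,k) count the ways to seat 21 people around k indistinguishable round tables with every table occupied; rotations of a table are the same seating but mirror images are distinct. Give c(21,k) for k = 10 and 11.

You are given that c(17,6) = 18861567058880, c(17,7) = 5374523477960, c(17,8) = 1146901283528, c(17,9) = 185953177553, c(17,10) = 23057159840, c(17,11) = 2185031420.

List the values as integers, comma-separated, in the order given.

[18] T[18,7]:17*5374523477960+18861567058880=110228466184200 · T[18,8]:17*1146901283528+5374523477960=24871845297936 · T[18,9]:17*185953177553+1146901283528=4308105301929 · T[18,10]:17*23057159840+185953177553=577924894833 · T[18,11]:17*2185031420+23057159840=60202693980
[19] T[19,8]:18*24871845297936+110228466184200=557921681547048 · T[19,9]:18*4308105301929+24871845297936=102417740732658 · T[19,10]:18*577924894833+4308105301929=14710753408923 · T[19,11]:18*60202693980+577924894833=1661573386473
[20] T[20,9]:19*102417740732658+557921681547048=2503858755467550 · T[20,10]:19*14710753408923+102417740732658=381922055502195 · T[20,11]:19*1661573386473+14710753408923=46280647751910
[21] T[21,10]:20*381922055502195+2503858755467550=10142299865511450 · T[21,11]:20*46280647751910+381922055502195=1307535010540395
Read c(21,10) = 10142299865511450, c(21,11) = 1307535010540395.

10142299865511450, 1307535010540395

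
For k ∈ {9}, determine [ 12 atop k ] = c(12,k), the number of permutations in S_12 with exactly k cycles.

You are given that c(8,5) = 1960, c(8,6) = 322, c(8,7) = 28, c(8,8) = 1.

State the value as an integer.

[9] T[9,6]:8*322+1960=4536 · T[9,7]:8*28+322=546 · T[9,8]:8*1+28=36 · T[9,9]:8*0+1=1
[10] T[10,7]:9*546+4536=9450 · T[10,8]:9*36+546=870 · T[10,9]:9*1+36=45
[11] T[11,8]:10*870+9450=18150 · T[11,9]:10*45+870=1320
[12] T[12,9]:11*1320+18150=32670
Read c(12,9) = 32670.

32670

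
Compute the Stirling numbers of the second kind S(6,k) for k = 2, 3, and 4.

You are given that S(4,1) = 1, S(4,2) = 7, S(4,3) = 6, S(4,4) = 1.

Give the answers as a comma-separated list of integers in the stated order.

31, 90, 65

i=5: T(5,1)=0+1·1=1 | T(5,2)=1+2·7=15 | T(5,3)=7+3·6=25 | T(5,4)=6+4·1=10
i=6: T(6,2)=1+2·15=31 | T(6,3)=15+3·25=90 | T(6,4)=25+4·10=65
Read S(6,2) = 31, S(6,3) = 90, S(6,4) = 65.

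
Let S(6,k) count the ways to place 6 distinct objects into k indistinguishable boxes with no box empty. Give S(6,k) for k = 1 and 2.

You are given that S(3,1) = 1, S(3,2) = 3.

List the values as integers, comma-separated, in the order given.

r4: T_4,1=1×1+0=1; T_4,2=2×3+1=7
r5: T_5,1=1×1+0=1; T_5,2=2×7+1=15
r6: T_6,1=1×1+0=1; T_6,2=2×15+1=31
Read S(6,1) = 1, S(6,2) = 31.

1, 31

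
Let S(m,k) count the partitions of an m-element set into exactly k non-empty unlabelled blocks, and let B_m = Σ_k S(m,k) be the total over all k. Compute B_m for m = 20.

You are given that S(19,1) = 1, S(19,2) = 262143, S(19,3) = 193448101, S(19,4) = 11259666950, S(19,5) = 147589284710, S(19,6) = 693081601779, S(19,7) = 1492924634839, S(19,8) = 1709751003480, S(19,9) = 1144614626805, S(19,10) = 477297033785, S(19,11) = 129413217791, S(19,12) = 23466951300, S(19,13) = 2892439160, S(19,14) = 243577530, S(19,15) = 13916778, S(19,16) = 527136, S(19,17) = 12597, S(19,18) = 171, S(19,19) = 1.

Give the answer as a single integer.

51724158235372

row 20: T[20][1]=1·1+0=1  T[20][2]=2·262143+1=524287  T[20][3]=3·193448101+262143=580606446  T[20][4]=4·11259666950+193448101=45232115901  T[20][5]=5·147589284710+11259666950=749206090500  T[20][6]=6·693081601779+147589284710=4306078895384  T[20][7]=7·1492924634839+693081601779=11143554045652  T[20][8]=8·1709751003480+1492924634839=15170932662679  T[20][9]=9·1144614626805+1709751003480=12011282644725  T[20][10]=10·477297033785+1144614626805=5917584964655  T[20][11]=11·129413217791+477297033785=1900842429486  T[20][12]=12·23466951300+129413217791=411016633391  T[20][13]=13·2892439160+23466951300=61068660380  T[20][14]=14·243577530+2892439160=6302524580  T[20][15]=15·13916778+243577530=452329200  T[20][16]=16·527136+13916778=22350954  T[20][17]=17·12597+527136=741285  T[20][18]=18·171+12597=15675  T[20][19]=19·1+171=190  T[20][20]=20·0+1=1
B_20 = ΣS(20,k) = 1+524287+580606446+45232115901+749206090500+4306078895384+11143554045652+15170932662679+12011282644725+5917584964655+1900842429486+411016633391+61068660380+6302524580+452329200+22350954+741285+15675+190+1 = 51724158235372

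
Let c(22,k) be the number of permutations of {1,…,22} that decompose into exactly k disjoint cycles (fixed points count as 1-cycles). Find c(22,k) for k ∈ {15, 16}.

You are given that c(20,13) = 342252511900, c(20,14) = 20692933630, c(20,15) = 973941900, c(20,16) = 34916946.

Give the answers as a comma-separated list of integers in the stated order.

row 21: T[21][14]=20·20692933630+342252511900=756111184500  T[21][15]=20·973941900+20692933630=40171771630  T[21][16]=20·34916946+973941900=1672280820
row 22: T[22][15]=21·40171771630+756111184500=1599718388730  T[22][16]=21·1672280820+40171771630=75289668850
Read c(22,15) = 1599718388730, c(22,16) = 75289668850.

1599718388730, 75289668850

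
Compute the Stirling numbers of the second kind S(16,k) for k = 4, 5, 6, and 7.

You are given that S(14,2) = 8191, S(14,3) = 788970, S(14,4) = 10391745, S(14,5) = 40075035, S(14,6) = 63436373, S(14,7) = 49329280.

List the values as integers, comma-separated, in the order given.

171798901, 1096190550, 2734926558, 3281882604

r15: T_15,3=3×788970+8191=2375101; T_15,4=4×10391745+788970=42355950; T_15,5=5×40075035+10391745=210766920; T_15,6=6×63436373+40075035=420693273; T_15,7=7×49329280+63436373=408741333
r16: T_16,4=4×42355950+2375101=171798901; T_16,5=5×210766920+42355950=1096190550; T_16,6=6×420693273+210766920=2734926558; T_16,7=7×408741333+420693273=3281882604
Read S(16,4) = 171798901, S(16,5) = 1096190550, S(16,6) = 2734926558, S(16,7) = 3281882604.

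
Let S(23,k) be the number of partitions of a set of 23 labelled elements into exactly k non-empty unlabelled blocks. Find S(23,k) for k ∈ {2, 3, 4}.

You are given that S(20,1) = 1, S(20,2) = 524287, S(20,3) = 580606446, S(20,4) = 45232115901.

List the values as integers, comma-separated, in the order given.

row 21: T[21][1]=1·1+0=1  T[21][2]=2·524287+1=1048575  T[21][3]=3·580606446+524287=1742343625  T[21][4]=4·45232115901+580606446=181509070050
row 22: T[22][1]=1·1+0=1  T[22][2]=2·1048575+1=2097151  T[22][3]=3·1742343625+1048575=5228079450  T[22][4]=4·181509070050+1742343625=727778623825
row 23: T[23][2]=2·2097151+1=4194303  T[23][3]=3·5228079450+2097151=15686335501  T[23][4]=4·727778623825+5228079450=2916342574750
Read S(23,2) = 4194303, S(23,3) = 15686335501, S(23,4) = 2916342574750.

4194303, 15686335501, 2916342574750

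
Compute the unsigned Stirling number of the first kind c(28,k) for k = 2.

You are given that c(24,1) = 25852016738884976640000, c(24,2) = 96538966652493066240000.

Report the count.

42373564558110787183902720000

row 25: T[25][1]=24·25852016738884976640000+0=620448401733239439360000  T[25][2]=24·96538966652493066240000+25852016738884976640000=2342787216398718566400000
row 26: T[26][1]=25·620448401733239439360000+0=15511210043330985984000000  T[26][2]=25·2342787216398718566400000+620448401733239439360000=59190128811701203599360000
row 27: T[27][1]=26·15511210043330985984000000+0=403291461126605635584000000  T[27][2]=26·59190128811701203599360000+15511210043330985984000000=1554454559147562279567360000
row 28: T[28][2]=27·1554454559147562279567360000+403291461126605635584000000=42373564558110787183902720000
Read c(28,2) = 42373564558110787183902720000.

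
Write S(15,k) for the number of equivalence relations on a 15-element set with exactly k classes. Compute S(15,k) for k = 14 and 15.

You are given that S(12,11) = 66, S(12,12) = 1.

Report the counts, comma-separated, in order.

105, 1

row 13: T[13][12]=12·1+66=78  T[13][13]=13·0+1=1
row 14: T[14][13]=13·1+78=91  T[14][14]=14·0+1=1
row 15: T[15][14]=14·1+91=105  T[15][15]=15·0+1=1
Read S(15,14) = 105, S(15,15) = 1.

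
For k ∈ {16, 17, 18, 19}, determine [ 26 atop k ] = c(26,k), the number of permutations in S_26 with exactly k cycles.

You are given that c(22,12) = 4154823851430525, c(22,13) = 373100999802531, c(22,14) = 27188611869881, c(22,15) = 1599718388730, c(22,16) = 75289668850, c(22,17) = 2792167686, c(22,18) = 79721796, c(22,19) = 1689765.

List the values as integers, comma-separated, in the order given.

[23] T[23,13]:22*373100999802531+4154823851430525=12363045847086207 · T[23,14]:22*27188611869881+373100999802531=971250460939913 · T[23,15]:22*1599718388730+27188611869881=62382416421941 · T[23,16]:22*75289668850+1599718388730=3256091103430 · T[23,17]:22*2792167686+75289668850=136717357942 · T[23,18]:22*79721796+2792167686=4546047198 · T[23,19]:22*1689765+79721796=116896626
[24] T[24,14]:23*971250460939913+12363045847086207=34701806448704206 · T[24,15]:23*62382416421941+971250460939913=2406046038644556 · T[24,16]:23*3256091103430+62382416421941=137272511800831 · T[24,17]:23*136717357942+3256091103430=6400590336096 · T[24,18]:23*4546047198+136717357942=241276443496 · T[24,19]:23*116896626+4546047198=7234669596
[25] T[25,15]:24*2406046038644556+34701806448704206=92446911376173550 · T[25,16]:24*137272511800831+2406046038644556=5700586321864500 · T[25,17]:24*6400590336096+137272511800831=290886679867135 · T[25,18]:24*241276443496+6400590336096=12191224980000 · T[25,19]:24*7234669596+241276443496=414908513800
[26] T[26,16]:25*5700586321864500+92446911376173550=234961569422786050 · T[26,17]:25*290886679867135+5700586321864500=12972753318542875 · T[26,18]:25*12191224980000+290886679867135=595667304367135 · T[26,19]:25*414908513800+12191224980000=22563937825000
Read c(26,16) = 234961569422786050, c(26,17) = 12972753318542875, c(26,18) = 595667304367135, c(26,19) = 22563937825000.

234961569422786050, 12972753318542875, 595667304367135, 22563937825000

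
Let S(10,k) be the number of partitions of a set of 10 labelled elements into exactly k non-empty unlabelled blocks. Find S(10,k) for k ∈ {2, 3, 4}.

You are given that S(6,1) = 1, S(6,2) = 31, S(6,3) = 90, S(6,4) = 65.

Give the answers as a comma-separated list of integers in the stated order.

511, 9330, 34105

row 7: T[7][1]=1·1+0=1  T[7][2]=2·31+1=63  T[7][3]=3·90+31=301  T[7][4]=4·65+90=350
row 8: T[8][1]=1·1+0=1  T[8][2]=2·63+1=127  T[8][3]=3·301+63=966  T[8][4]=4·350+301=1701
row 9: T[9][1]=1·1+0=1  T[9][2]=2·127+1=255  T[9][3]=3·966+127=3025  T[9][4]=4·1701+966=7770
row 10: T[10][2]=2·255+1=511  T[10][3]=3·3025+255=9330  T[10][4]=4·7770+3025=34105
Read S(10,2) = 511, S(10,3) = 9330, S(10,4) = 34105.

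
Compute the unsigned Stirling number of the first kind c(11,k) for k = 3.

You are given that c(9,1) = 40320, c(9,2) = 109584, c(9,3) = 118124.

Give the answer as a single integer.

@10  (10,2):109584·9+40320→1026576, (10,3):118124·9+109584→1172700
@11  (11,3):1172700·10+1026576→12753576
Read c(11,3) = 12753576.

12753576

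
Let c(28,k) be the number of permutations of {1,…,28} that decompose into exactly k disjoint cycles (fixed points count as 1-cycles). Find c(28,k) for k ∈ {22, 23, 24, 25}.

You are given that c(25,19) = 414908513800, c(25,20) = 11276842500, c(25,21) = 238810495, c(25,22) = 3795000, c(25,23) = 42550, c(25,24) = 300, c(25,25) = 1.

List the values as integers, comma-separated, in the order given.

1845173352165, 38343278610, 626334345, 7739550

r26: T_26,20=25×11276842500+414908513800=696829576300; T_26,21=25×238810495+11276842500=17247104875; T_26,22=25×3795000+238810495=333685495; T_26,23=25×42550+3795000=4858750; T_26,24=25×300+42550=50050; T_26,25=25×1+300=325
r27: T_27,21=26×17247104875+696829576300=1145254303050; T_27,22=26×333685495+17247104875=25922927745; T_27,23=26×4858750+333685495=460012995; T_27,24=26×50050+4858750=6160050; T_27,25=26×325+50050=58500
r28: T_28,22=27×25922927745+1145254303050=1845173352165; T_28,23=27×460012995+25922927745=38343278610; T_28,24=27×6160050+460012995=626334345; T_28,25=27×58500+6160050=7739550
Read c(28,22) = 1845173352165, c(28,23) = 38343278610, c(28,24) = 626334345, c(28,25) = 7739550.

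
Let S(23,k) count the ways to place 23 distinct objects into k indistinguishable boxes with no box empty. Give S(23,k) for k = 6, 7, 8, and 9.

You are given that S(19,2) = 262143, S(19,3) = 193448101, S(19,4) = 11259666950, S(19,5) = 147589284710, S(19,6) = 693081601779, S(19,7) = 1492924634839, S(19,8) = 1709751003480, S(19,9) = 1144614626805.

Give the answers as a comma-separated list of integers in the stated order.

[20] T[20,3]:3*193448101+262143=580606446 · T[20,4]:4*11259666950+193448101=45232115901 · T[20,5]:5*147589284710+11259666950=749206090500 · T[20,6]:6*693081601779+147589284710=4306078895384 · T[20,7]:7*1492924634839+693081601779=11143554045652 · T[20,8]:8*1709751003480+1492924634839=15170932662679 · T[20,9]:9*1144614626805+1709751003480=12011282644725
[21] T[21,4]:4*45232115901+580606446=181509070050 · T[21,5]:5*749206090500+45232115901=3791262568401 · T[21,6]:6*4306078895384+749206090500=26585679462804 · T[21,7]:7*11143554045652+4306078895384=82310957214948 · T[21,8]:8*15170932662679+11143554045652=132511015347084 · T[21,9]:9*12011282644725+15170932662679=123272476465204
[22] T[22,5]:5*3791262568401+181509070050=19137821912055 · T[22,6]:6*26585679462804+3791262568401=163305339345225 · T[22,7]:7*82310957214948+26585679462804=602762379967440 · T[22,8]:8*132511015347084+82310957214948=1142399079991620 · T[22,9]:9*123272476465204+132511015347084=1241963303533920
[23] T[23,6]:6*163305339345225+19137821912055=998969857983405 · T[23,7]:7*602762379967440+163305339345225=4382641999117305 · T[23,8]:8*1142399079991620+602762379967440=9741955019900400 · T[23,9]:9*1241963303533920+1142399079991620=12320068811796900
Read S(23,6) = 998969857983405, S(23,7) = 4382641999117305, S(23,8) = 9741955019900400, S(23,9) = 12320068811796900.

998969857983405, 4382641999117305, 9741955019900400, 12320068811796900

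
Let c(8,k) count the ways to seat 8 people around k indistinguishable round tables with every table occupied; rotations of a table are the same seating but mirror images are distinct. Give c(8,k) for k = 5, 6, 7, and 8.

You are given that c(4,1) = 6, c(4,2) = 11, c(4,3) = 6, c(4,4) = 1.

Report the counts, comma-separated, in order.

1960, 322, 28, 1

@5  (5,2):11·4+6→50, (5,3):6·4+11→35, (5,4):1·4+6→10, (5,5):0·4+1→1
@6  (6,3):35·5+50→225, (6,4):10·5+35→85, (6,5):1·5+10→15, (6,6):0·5+1→1
@7  (7,4):85·6+225→735, (7,5):15·6+85→175, (7,6):1·6+15→21, (7,7):0·6+1→1
@8  (8,5):175·7+735→1960, (8,6):21·7+175→322, (8,7):1·7+21→28, (8,8):0·7+1→1
Read c(8,5) = 1960, c(8,6) = 322, c(8,7) = 28, c(8,8) = 1.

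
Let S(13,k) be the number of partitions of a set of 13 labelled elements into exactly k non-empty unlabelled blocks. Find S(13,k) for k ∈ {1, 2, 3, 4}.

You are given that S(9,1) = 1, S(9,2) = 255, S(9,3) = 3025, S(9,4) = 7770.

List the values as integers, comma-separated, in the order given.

1, 4095, 261625, 2532530

r10: T_10,1=1×1+0=1; T_10,2=2×255+1=511; T_10,3=3×3025+255=9330; T_10,4=4×7770+3025=34105
r11: T_11,1=1×1+0=1; T_11,2=2×511+1=1023; T_11,3=3×9330+511=28501; T_11,4=4×34105+9330=145750
r12: T_12,1=1×1+0=1; T_12,2=2×1023+1=2047; T_12,3=3×28501+1023=86526; T_12,4=4×145750+28501=611501
r13: T_13,1=1×1+0=1; T_13,2=2×2047+1=4095; T_13,3=3×86526+2047=261625; T_13,4=4×611501+86526=2532530
Read S(13,1) = 1, S(13,2) = 4095, S(13,3) = 261625, S(13,4) = 2532530.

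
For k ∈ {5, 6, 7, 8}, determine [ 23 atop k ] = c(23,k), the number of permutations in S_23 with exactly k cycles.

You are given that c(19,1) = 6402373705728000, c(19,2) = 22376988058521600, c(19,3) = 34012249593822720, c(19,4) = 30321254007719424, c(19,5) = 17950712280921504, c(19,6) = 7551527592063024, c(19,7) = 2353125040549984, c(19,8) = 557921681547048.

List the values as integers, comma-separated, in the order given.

i=20: T(20,2)=6402373705728000+19·22376988058521600=431565146817638400 | T(20,3)=22376988058521600+19·34012249593822720=668609730341153280 | T(20,4)=34012249593822720+19·30321254007719424=610116075740491776 | T(20,5)=30321254007719424+19·17950712280921504=371384787345228000 | T(20,6)=17950712280921504+19·7551527592063024=161429736530118960 | T(20,7)=7551527592063024+19·2353125040549984=52260903362512720 | T(20,8)=2353125040549984+19·557921681547048=12953636989943896
i=21: T(21,3)=431565146817638400+20·668609730341153280=13803759753640704000 | T(21,4)=668609730341153280+20·610116075740491776=12870931245150988800 | T(21,5)=610116075740491776+20·371384787345228000=8037811822645051776 | T(21,6)=371384787345228000+20·161429736530118960=3599979517947607200 | T(21,7)=161429736530118960+20·52260903362512720=1206647803780373360 | T(21,8)=52260903362512720+20·12953636989943896=311333643161390640
i=22: T(22,4)=13803759753640704000+21·12870931245150988800=284093315901811468800 | T(22,5)=12870931245150988800+21·8037811822645051776=181664979520697076096 | T(22,6)=8037811822645051776+21·3599979517947607200=83637381699544802976 | T(22,7)=3599979517947607200+21·1206647803780373360=28939583397335447760 | T(22,8)=1206647803780373360+21·311333643161390640=7744654310169576800
i=23: T(23,5)=284093315901811468800+22·181664979520697076096=4280722865357147142912 | T(23,6)=181664979520697076096+22·83637381699544802976=2021687376910682741568 | T(23,7)=83637381699544802976+22·28939583397335447760=720308216440924653696 | T(23,8)=28939583397335447760+22·7744654310169576800=199321978221066137360
Read c(23,5) = 4280722865357147142912, c(23,6) = 2021687376910682741568, c(23,7) = 720308216440924653696, c(23,8) = 199321978221066137360.

4280722865357147142912, 2021687376910682741568, 720308216440924653696, 199321978221066137360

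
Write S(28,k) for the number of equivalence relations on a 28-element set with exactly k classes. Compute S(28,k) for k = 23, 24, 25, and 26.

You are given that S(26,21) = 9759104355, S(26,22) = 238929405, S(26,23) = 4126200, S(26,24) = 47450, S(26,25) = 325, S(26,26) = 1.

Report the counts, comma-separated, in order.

@27  (27,22):238929405·22+9759104355→15015551265, (27,23):4126200·23+238929405→333832005, (27,24):47450·24+4126200→5265000, (27,25):325·25+47450→55575, (27,26):1·26+325→351
@28  (28,23):333832005·23+15015551265→22693687380, (28,24):5265000·24+333832005→460192005, (28,25):55575·25+5265000→6654375, (28,26):351·26+55575→64701
Read S(28,23) = 22693687380, S(28,24) = 460192005, S(28,25) = 6654375, S(28,26) = 64701.

22693687380, 460192005, 6654375, 64701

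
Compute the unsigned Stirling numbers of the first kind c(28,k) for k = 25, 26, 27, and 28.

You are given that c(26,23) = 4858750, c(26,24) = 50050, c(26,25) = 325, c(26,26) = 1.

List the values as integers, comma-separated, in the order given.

7739550, 67977, 378, 1

i=27: T(27,24)=4858750+26·50050=6160050 | T(27,25)=50050+26·325=58500 | T(27,26)=325+26·1=351 | T(27,27)=1+26·0=1
i=28: T(28,25)=6160050+27·58500=7739550 | T(28,26)=58500+27·351=67977 | T(28,27)=351+27·1=378 | T(28,28)=1+27·0=1
Read c(28,25) = 7739550, c(28,26) = 67977, c(28,27) = 378, c(28,28) = 1.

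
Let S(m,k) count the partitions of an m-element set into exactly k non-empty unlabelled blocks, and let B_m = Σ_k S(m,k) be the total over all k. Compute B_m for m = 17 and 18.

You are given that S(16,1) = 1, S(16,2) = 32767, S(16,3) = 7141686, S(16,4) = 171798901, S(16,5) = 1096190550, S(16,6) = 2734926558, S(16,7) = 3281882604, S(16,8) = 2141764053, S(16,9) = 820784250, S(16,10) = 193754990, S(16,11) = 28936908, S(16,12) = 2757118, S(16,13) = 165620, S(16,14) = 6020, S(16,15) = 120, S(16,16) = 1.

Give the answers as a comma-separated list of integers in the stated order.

82864869804, 682076806159

i=17: T(17,1)=0+1·1=1 | T(17,2)=1+2·32767=65535 | T(17,3)=32767+3·7141686=21457825 | T(17,4)=7141686+4·171798901=694337290 | T(17,5)=171798901+5·1096190550=5652751651 | T(17,6)=1096190550+6·2734926558=17505749898 | T(17,7)=2734926558+7·3281882604=25708104786 | T(17,8)=3281882604+8·2141764053=20415995028 | T(17,9)=2141764053+9·820784250=9528822303 | T(17,10)=820784250+10·193754990=2758334150 | T(17,11)=193754990+11·28936908=512060978 | T(17,12)=28936908+12·2757118=62022324 | T(17,13)=2757118+13·165620=4910178 | T(17,14)=165620+14·6020=249900 | T(17,15)=6020+15·120=7820 | T(17,16)=120+16·1=136 | T(17,17)=1+17·0=1
i=18: T(18,1)=0+1·1=1 | T(18,2)=1+2·65535=131071 | T(18,3)=65535+3·21457825=64439010 | T(18,4)=21457825+4·694337290=2798806985 | T(18,5)=694337290+5·5652751651=28958095545 | T(18,6)=5652751651+6·17505749898=110687251039 | T(18,7)=17505749898+7·25708104786=197462483400 | T(18,8)=25708104786+8·20415995028=189036065010 | T(18,9)=20415995028+9·9528822303=106175395755 | T(18,10)=9528822303+10·2758334150=37112163803 | T(18,11)=2758334150+11·512060978=8391004908 | T(18,12)=512060978+12·62022324=1256328866 | T(18,13)=62022324+13·4910178=125854638 | T(18,14)=4910178+14·249900=8408778 | T(18,15)=249900+15·7820=367200 | T(18,16)=7820+16·136=9996 | T(18,17)=136+17·1=153 | T(18,18)=1+18·0=1
B_17 = ΣS(17,k) = 1+65535+21457825+694337290+5652751651+17505749898+25708104786+20415995028+9528822303+2758334150+512060978+62022324+4910178+249900+7820+136+1 = 82864869804
B_18 = ΣS(18,k) = 1+131071+64439010+2798806985+28958095545+110687251039+197462483400+189036065010+106175395755+37112163803+8391004908+1256328866+125854638+8408778+367200+9996+153+1 = 682076806159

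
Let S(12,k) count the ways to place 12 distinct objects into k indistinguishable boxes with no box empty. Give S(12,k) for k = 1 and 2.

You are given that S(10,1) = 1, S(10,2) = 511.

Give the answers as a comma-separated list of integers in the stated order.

1, 2047

row 11: T[11][1]=1·1+0=1  T[11][2]=2·511+1=1023
row 12: T[12][1]=1·1+0=1  T[12][2]=2·1023+1=2047
Read S(12,1) = 1, S(12,2) = 2047.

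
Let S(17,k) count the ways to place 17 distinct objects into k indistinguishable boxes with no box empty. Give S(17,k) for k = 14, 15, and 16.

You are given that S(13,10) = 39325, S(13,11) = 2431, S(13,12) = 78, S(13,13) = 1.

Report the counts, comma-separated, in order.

i=14: T(14,11)=39325+11·2431=66066 | T(14,12)=2431+12·78=3367 | T(14,13)=78+13·1=91 | T(14,14)=1+14·0=1
i=15: T(15,12)=66066+12·3367=106470 | T(15,13)=3367+13·91=4550 | T(15,14)=91+14·1=105 | T(15,15)=1+15·0=1
i=16: T(16,13)=106470+13·4550=165620 | T(16,14)=4550+14·105=6020 | T(16,15)=105+15·1=120 | T(16,16)=1+16·0=1
i=17: T(17,14)=165620+14·6020=249900 | T(17,15)=6020+15·120=7820 | T(17,16)=120+16·1=136
Read S(17,14) = 249900, S(17,15) = 7820, S(17,16) = 136.

249900, 7820, 136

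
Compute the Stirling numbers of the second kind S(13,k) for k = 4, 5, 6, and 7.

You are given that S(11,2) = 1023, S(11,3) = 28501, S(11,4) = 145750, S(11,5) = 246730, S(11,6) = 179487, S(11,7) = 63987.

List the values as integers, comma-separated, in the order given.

2532530, 7508501, 9321312, 5715424

[12] T[12,3]:3*28501+1023=86526 · T[12,4]:4*145750+28501=611501 · T[12,5]:5*246730+145750=1379400 · T[12,6]:6*179487+246730=1323652 · T[12,7]:7*63987+179487=627396
[13] T[13,4]:4*611501+86526=2532530 · T[13,5]:5*1379400+611501=7508501 · T[13,6]:6*1323652+1379400=9321312 · T[13,7]:7*627396+1323652=5715424
Read S(13,4) = 2532530, S(13,5) = 7508501, S(13,6) = 9321312, S(13,7) = 5715424.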